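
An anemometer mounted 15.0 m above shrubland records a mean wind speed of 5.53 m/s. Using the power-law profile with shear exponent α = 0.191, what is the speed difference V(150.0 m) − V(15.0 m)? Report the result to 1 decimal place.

Power law: V₂ = V₁ · (z₂/z₁)^α = 5.53 × (10.0000)^0.191 = 8.5847 m/s
ΔV = 8.5847 − 5.53 = 3.0547 m/s

3.1 m/s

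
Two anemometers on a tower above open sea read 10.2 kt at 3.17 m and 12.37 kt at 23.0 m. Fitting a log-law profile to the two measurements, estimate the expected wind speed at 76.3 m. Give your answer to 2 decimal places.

13.68 kt

Log law: V ∝ ln(z/z₀). From the pair, with r = V₁/V₂ = 0.82458,
ln z₀ = (ln z₁ − r·ln z₂)/(1 − r) = (1.1537 − 0.82458×3.1355)/0.17542 = -8.1615 → z₀ = 0.0002854 m
V₃ = V₁ · ln(z₃/z₀)/ln(z₁/z₀) = 10.2 × 12.4961/9.3152 = 13.6831 kt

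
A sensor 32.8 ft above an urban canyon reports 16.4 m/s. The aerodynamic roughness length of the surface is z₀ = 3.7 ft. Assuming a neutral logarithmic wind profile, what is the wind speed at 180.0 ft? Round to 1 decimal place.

29.2 m/s

Log law: V(z) ∝ ln(z/z₀), so V₂/V₁ = ln(z₂/z₀) / ln(z₁/z₀).
ln(180.0/3.7) = 3.8846, ln(32.8/3.7) = 2.1821
V₂ = 16.4 × 3.8846/2.1821 = 16.4 × 1.7802 = 29.1957 m/s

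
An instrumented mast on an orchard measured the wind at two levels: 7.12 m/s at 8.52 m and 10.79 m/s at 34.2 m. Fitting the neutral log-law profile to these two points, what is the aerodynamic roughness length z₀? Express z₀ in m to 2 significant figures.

Log law: V(z) ∝ ln(z/z₀). With r = V₁/V₂ = 7.12/10.79 = 0.65987,
r · ln(z₂/z₀) = ln(z₁/z₀) ⇒ ln z₀ = (ln z₁ − r·ln z₂)/(1 − r)
ln z₀ = (2.14242 − 0.65987×3.53223) / 0.34013 = -0.5539
z₀ = exp(-0.5539) = 0.5747 m

z₀ ≈ 0.57 m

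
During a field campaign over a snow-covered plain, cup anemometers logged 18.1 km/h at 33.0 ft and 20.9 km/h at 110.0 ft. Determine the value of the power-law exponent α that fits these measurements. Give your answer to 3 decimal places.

Power law: V₂/V₁ = (z₂/z₁)^α ⇒ α = ln(V₂/V₁) / ln(z₂/z₁)
α = ln(20.9/18.1) / ln(110.0/33.0) = ln(1.1547) / ln(3.3333)
  = 0.14384 / 1.20397 = 0.11947

α ≈ 0.119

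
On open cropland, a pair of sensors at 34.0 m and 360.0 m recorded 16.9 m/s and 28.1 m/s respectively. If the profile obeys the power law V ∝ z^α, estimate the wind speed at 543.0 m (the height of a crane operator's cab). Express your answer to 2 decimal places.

First find α: α = ln(V₂/V₁)/ln(z₂/z₁) = ln(28.1/16.9)/ln(360.0/34.0) = 0.50846/2.35974 = 0.2155
Extrapolate from 360.0 m to 543.0 m: V₃ = 28.1 × (543.0/360.0)^0.2155 = 28.1 × 1.0926 = 30.7020 m/s

30.70 m/s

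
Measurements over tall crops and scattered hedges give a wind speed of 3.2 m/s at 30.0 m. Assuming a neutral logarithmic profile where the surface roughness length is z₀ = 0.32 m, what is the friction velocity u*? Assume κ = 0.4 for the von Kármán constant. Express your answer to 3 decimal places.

Log law: V(z) = (u*/κ) · ln(z/z₀) ⇒ u* = κ · V / ln(z/z₀)
u* = 0.4 × 3.2 / ln(30.0/0.32) = 0.4 × 3.2 / 4.5406
   = 1.2800 / 4.5406 = 0.2819 m/s

u* ≈ 0.282 m/s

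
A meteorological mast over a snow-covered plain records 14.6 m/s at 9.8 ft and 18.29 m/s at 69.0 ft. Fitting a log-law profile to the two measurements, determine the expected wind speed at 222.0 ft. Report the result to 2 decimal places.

20.50 m/s

Log law: V ∝ ln(z/z₀). From the pair, with r = V₁/V₂ = 0.79825,
ln z₀ = (ln z₁ − r·ln z₂)/(1 − r) = (2.2824 − 0.79825×4.2341)/0.20175 = -5.4399 → z₀ = 0.004340 ft
V₃ = V₁ · ln(z₃/z₀)/ln(z₁/z₀) = 14.6 × 10.8426/7.7223 = 20.4993 m/s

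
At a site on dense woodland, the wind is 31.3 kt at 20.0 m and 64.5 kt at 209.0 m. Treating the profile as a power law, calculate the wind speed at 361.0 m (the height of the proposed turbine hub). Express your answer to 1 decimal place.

First find α: α = ln(V₂/V₁)/ln(z₂/z₁) = ln(64.5/31.3)/ln(209.0/20.0) = 0.72305/2.34660 = 0.3081
Extrapolate from 209.0 m to 361.0 m: V₃ = 64.5 × (361.0/209.0)^0.3081 = 64.5 × 1.1834 = 76.3302 kt

76.3 kt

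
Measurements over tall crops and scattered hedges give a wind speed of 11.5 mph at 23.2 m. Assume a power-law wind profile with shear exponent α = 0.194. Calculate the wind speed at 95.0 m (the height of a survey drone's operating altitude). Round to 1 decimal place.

Power-law profile: V₂ = V₁ · (z₂/z₁)^α
V₂ = 11.5 × (95.0/23.2)^0.194 = 11.5 × (4.0948)^0.194
    = 11.5 × 1.3145 = 15.1172 mph

15.1 mph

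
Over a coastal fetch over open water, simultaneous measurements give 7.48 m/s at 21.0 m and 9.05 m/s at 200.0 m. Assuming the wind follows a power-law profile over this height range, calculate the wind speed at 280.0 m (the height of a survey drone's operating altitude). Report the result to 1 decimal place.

9.3 m/s

First find α: α = ln(V₂/V₁)/ln(z₂/z₁) = ln(9.05/7.48)/ln(200.0/21.0) = 0.19053/2.25379 = 0.0845
Extrapolate from 200.0 m to 280.0 m: V₃ = 9.05 × (280.0/200.0)^0.0845 = 9.05 × 1.0289 = 9.3111 m/s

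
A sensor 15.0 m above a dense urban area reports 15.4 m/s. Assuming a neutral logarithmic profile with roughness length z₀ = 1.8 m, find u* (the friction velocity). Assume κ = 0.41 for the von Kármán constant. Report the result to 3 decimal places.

u* ≈ 2.978 m/s

Log law: V(z) = (u*/κ) · ln(z/z₀) ⇒ u* = κ · V / ln(z/z₀)
u* = 0.41 × 15.4 / ln(15.0/1.8) = 0.41 × 15.4 / 2.1203
   = 6.3140 / 2.1203 = 2.9779 m/s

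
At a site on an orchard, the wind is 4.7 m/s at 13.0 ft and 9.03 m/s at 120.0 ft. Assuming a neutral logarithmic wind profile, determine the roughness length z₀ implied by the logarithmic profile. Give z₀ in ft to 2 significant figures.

Log law: V(z) ∝ ln(z/z₀). With r = V₁/V₂ = 4.7/9.03 = 0.52049,
r · ln(z₂/z₀) = ln(z₁/z₀) ⇒ ln z₀ = (ln z₁ − r·ln z₂)/(1 − r)
ln z₀ = (2.56495 − 0.52049×4.78749) / 0.47951 = 0.1525
z₀ = exp(0.1525) = 1.165 ft

z₀ ≈ 1.2 ft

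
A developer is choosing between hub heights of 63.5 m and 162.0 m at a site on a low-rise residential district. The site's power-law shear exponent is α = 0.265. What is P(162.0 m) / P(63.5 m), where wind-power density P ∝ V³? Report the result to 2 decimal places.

2.11

Speed ratio: V_B/V_A = (z_B/z_A)^α = (162.0/63.5)^0.265 = (2.5512)^0.265 = 1.28170
Power-density ratio: P_B/P_A = (V_B/V_A)³ = (1.28170)³ = 2.10552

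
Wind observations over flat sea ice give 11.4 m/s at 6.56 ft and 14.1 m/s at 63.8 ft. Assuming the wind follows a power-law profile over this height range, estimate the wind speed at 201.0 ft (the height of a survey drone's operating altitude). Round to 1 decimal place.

First find α: α = ln(V₂/V₁)/ln(z₂/z₁) = ln(14.1/11.4)/ln(63.8/6.56) = 0.21256/2.27476 = 0.0934
Extrapolate from 63.8 ft to 201.0 ft: V₃ = 14.1 × (201.0/63.8)^0.0934 = 14.1 × 1.1132 = 15.6960 m/s

15.7 m/s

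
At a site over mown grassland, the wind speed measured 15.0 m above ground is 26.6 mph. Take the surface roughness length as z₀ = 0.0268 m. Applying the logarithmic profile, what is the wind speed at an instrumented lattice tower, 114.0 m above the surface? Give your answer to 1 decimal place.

35.1 mph

Log law: V(z) ∝ ln(z/z₀), so V₂/V₁ = ln(z₂/z₀) / ln(z₁/z₀).
ln(114.0/0.0268) = 8.3556, ln(15.0/0.0268) = 6.3274
V₂ = 26.6 × 8.3556/6.3274 = 26.6 × 1.3205 = 35.1262 mph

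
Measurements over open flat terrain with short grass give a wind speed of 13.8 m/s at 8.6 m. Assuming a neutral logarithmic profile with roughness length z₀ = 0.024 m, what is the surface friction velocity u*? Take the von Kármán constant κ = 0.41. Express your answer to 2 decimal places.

Log law: V(z) = (u*/κ) · ln(z/z₀) ⇒ u* = κ · V / ln(z/z₀)
u* = 0.41 × 13.8 / ln(8.6/0.024) = 0.41 × 13.8 / 5.8815
   = 5.6580 / 5.8815 = 0.9620 m/s

u* ≈ 0.96 m/s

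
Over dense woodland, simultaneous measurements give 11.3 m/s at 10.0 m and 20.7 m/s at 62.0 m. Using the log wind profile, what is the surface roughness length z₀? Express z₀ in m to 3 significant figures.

Log law: V(z) ∝ ln(z/z₀). With r = V₁/V₂ = 11.3/20.7 = 0.54589,
r · ln(z₂/z₀) = ln(z₁/z₀) ⇒ ln z₀ = (ln z₁ − r·ln z₂)/(1 − r)
ln z₀ = (2.30259 − 0.54589×4.12713) / 0.45411 = 0.1092
z₀ = exp(0.1092) = 1.115 m

z₀ ≈ 1.12 m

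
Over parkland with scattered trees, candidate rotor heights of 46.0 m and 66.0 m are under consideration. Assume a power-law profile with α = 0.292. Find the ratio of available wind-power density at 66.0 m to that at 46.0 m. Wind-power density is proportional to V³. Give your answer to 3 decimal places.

Speed ratio: V_B/V_A = (z_B/z_A)^α = (66.0/46.0)^0.292 = (1.4348)^0.292 = 1.11117
Power-density ratio: P_B/P_A = (V_B/V_A)³ = (1.11117)³ = 1.37197

1.372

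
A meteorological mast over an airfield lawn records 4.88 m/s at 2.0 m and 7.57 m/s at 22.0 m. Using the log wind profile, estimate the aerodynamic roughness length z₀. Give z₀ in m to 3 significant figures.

z₀ ≈ 0.0258 m

Log law: V(z) ∝ ln(z/z₀). With r = V₁/V₂ = 4.88/7.57 = 0.64465,
r · ln(z₂/z₀) = ln(z₁/z₀) ⇒ ln z₀ = (ln z₁ − r·ln z₂)/(1 − r)
ln z₀ = (0.69315 − 0.64465×3.09104) / 0.35535 = -3.6569
z₀ = exp(-3.6569) = 0.02581 m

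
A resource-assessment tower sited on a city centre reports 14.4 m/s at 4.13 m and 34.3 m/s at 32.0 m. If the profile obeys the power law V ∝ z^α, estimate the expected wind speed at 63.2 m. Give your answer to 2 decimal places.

45.77 m/s

First find α: α = ln(V₂/V₁)/ln(z₂/z₁) = ln(34.3/14.4)/ln(32.0/4.13) = 0.86792/2.04746 = 0.4239
Extrapolate from 32.0 m to 63.2 m: V₃ = 34.3 × (63.2/32.0)^0.4239 = 34.3 × 1.3344 = 45.7704 m/s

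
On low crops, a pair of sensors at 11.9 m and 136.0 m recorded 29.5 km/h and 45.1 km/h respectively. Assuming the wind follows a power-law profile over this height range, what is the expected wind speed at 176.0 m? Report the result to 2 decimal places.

First find α: α = ln(V₂/V₁)/ln(z₂/z₁) = ln(45.1/29.5)/ln(136.0/11.9) = 0.42449/2.43612 = 0.1742
Extrapolate from 136.0 m to 176.0 m: V₃ = 45.1 × (176.0/136.0)^0.1742 = 45.1 × 1.0460 = 47.1724 km/h

47.17 km/h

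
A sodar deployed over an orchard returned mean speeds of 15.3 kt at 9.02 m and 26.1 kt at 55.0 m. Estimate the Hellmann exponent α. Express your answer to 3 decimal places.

Power law: V₂/V₁ = (z₂/z₁)^α ⇒ α = ln(V₂/V₁) / ln(z₂/z₁)
α = ln(26.1/15.3) / ln(55.0/9.02) = ln(1.7059) / ln(6.0976)
  = 0.53408 / 1.80789 = 0.29542

α ≈ 0.295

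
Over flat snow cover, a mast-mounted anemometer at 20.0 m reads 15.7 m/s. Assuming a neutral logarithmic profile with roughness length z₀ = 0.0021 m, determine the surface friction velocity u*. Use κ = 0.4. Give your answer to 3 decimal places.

Log law: V(z) = (u*/κ) · ln(z/z₀) ⇒ u* = κ · V / ln(z/z₀)
u* = 0.4 × 15.7 / ln(20.0/0.0021) = 0.4 × 15.7 / 9.1616
   = 6.2800 / 9.1616 = 0.6855 m/s

u* ≈ 0.685 m/s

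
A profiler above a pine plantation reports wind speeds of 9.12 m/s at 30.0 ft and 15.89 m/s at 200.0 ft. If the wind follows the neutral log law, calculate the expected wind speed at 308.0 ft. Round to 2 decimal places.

17.43 m/s

Log law: V ∝ ln(z/z₀). From the pair, with r = V₁/V₂ = 0.57395,
ln z₀ = (ln z₁ − r·ln z₂)/(1 − r) = (3.4012 − 0.57395×5.2983)/0.42605 = 0.8455 → z₀ = 2.329 ft
V₃ = V₁ · ln(z₃/z₀)/ln(z₁/z₀) = 9.12 × 4.8846/2.5556 = 17.4308 m/s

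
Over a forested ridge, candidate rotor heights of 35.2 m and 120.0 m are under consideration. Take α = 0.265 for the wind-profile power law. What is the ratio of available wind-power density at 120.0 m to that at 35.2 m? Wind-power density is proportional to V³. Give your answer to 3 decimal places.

2.651

Speed ratio: V_B/V_A = (z_B/z_A)^α = (120.0/35.2)^0.265 = (3.4091)^0.265 = 1.38404
Power-density ratio: P_B/P_A = (V_B/V_A)³ = (1.38404)³ = 2.65123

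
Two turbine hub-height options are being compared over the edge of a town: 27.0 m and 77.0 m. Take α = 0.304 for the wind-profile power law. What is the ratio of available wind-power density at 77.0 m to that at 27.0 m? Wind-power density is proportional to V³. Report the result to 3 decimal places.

2.601

Speed ratio: V_B/V_A = (z_B/z_A)^α = (77.0/27.0)^0.304 = (2.8519)^0.304 = 1.37518
Power-density ratio: P_B/P_A = (V_B/V_A)³ = (1.37518)³ = 2.60061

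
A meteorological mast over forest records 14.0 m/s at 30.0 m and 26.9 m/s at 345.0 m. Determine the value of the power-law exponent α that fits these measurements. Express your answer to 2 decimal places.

α ≈ 0.27

Power law: V₂/V₁ = (z₂/z₁)^α ⇒ α = ln(V₂/V₁) / ln(z₂/z₁)
α = ln(26.9/14.0) / ln(345.0/30.0) = ln(1.9214) / ln(11.5000)
  = 0.65307 / 2.44235 = 0.26739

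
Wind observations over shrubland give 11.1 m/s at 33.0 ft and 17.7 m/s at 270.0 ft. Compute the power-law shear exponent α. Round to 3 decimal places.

Power law: V₂/V₁ = (z₂/z₁)^α ⇒ α = ln(V₂/V₁) / ln(z₂/z₁)
α = ln(17.7/11.1) / ln(270.0/33.0) = ln(1.5946) / ln(8.1818)
  = 0.46662 / 2.10191 = 0.22200

α ≈ 0.222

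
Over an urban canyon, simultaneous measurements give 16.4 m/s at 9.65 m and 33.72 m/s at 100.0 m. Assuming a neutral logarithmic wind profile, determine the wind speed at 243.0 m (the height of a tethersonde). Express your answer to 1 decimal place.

Log law: V ∝ ln(z/z₀). From the pair, with r = V₁/V₂ = 0.48636,
ln z₀ = (ln z₁ − r·ln z₂)/(1 − r) = (2.2670 − 0.48636×4.6052)/0.51364 = 0.0529 → z₀ = 1.054 m
V₃ = V₁ · ln(z₃/z₀)/ln(z₁/z₀) = 16.4 × 5.4401/2.2140 = 40.2969 m/s

40.3 m/s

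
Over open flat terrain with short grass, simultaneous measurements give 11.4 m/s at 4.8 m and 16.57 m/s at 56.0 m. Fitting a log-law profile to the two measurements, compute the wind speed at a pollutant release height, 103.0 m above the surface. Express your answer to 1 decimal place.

Log law: V ∝ ln(z/z₀). From the pair, with r = V₁/V₂ = 0.68799,
ln z₀ = (ln z₁ − r·ln z₂)/(1 − r) = (1.5686 − 0.68799×4.0254)/0.31201 = -3.8486 → z₀ = 0.02131 m
V₃ = V₁ · ln(z₃/z₀)/ln(z₁/z₀) = 11.4 × 8.4833/5.4172 = 17.8524 m/s

17.9 m/s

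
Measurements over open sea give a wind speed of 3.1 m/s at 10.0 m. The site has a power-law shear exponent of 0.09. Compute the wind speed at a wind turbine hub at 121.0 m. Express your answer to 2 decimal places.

3.88 m/s

Power-law profile: V₂ = V₁ · (z₂/z₁)^α
V₂ = 3.1 × (121.0/10.0)^0.09 = 3.1 × (12.1000)^0.09
    = 3.1 × 1.2516 = 3.8798 m/s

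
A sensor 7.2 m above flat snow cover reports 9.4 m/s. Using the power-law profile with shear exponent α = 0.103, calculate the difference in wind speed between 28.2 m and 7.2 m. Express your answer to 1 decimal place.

1.4 m/s

Power law: V₂ = V₁ · (z₂/z₁)^α = 9.4 × (3.9167)^0.103 = 10.8193 m/s
ΔV = 10.8193 − 9.4 = 1.4193 m/s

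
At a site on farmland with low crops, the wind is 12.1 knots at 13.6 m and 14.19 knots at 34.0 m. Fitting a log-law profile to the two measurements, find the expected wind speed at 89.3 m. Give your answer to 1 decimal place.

Log law: V ∝ ln(z/z₀). From the pair, with r = V₁/V₂ = 0.85271,
ln z₀ = (ln z₁ − r·ln z₂)/(1 − r) = (2.6101 − 0.85271×3.5264)/0.14729 = -2.6948 → z₀ = 0.06756 m
V₃ = V₁ · ln(z₃/z₀)/ln(z₁/z₀) = 12.1 × 7.1868/5.3048 = 16.3926 knots

16.4 knots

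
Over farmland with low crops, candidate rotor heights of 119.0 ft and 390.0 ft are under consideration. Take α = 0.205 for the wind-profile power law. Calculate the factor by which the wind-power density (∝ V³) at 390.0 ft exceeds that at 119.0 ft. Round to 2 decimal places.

Speed ratio: V_B/V_A = (z_B/z_A)^α = (390.0/119.0)^0.205 = (3.2773)^0.205 = 1.27550
Power-density ratio: P_B/P_A = (V_B/V_A)³ = (1.27550)³ = 2.07512

2.08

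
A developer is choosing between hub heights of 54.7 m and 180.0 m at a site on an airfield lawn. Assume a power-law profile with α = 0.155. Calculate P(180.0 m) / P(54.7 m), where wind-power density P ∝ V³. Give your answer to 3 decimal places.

Speed ratio: V_B/V_A = (z_B/z_A)^α = (180.0/54.7)^0.155 = (3.2907)^0.155 = 1.20276
Power-density ratio: P_B/P_A = (V_B/V_A)³ = (1.20276)³ = 1.73995

1.740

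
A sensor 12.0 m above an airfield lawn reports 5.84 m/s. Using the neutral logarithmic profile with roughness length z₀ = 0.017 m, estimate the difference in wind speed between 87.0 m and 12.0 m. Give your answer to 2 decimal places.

Log law: V₂ = V₁ · ln(z₂/z₀)/ln(z₁/z₀) = 5.84 × 8.5405/6.5594 = 7.6037 m/s
ΔV = 7.6037 − 5.84 = 1.7637 m/s

1.76 m/s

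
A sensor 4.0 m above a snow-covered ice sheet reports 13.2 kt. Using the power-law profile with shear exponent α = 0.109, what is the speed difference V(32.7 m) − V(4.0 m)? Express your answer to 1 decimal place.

3.4 kt

Power law: V₂ = V₁ · (z₂/z₁)^α = 13.2 × (8.1750)^0.109 = 16.5972 kt
ΔV = 16.5972 − 13.2 = 3.3972 kt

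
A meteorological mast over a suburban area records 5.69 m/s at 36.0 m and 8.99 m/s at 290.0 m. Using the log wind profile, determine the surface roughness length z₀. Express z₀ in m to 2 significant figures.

Log law: V(z) ∝ ln(z/z₀). With r = V₁/V₂ = 5.69/8.99 = 0.63293,
r · ln(z₂/z₀) = ln(z₁/z₀) ⇒ ln z₀ = (ln z₁ − r·ln z₂)/(1 − r)
ln z₀ = (3.58352 − 0.63293×5.66988) / 0.36707 = -0.0139
z₀ = exp(-0.0139) = 0.9862 m

z₀ ≈ 0.99 m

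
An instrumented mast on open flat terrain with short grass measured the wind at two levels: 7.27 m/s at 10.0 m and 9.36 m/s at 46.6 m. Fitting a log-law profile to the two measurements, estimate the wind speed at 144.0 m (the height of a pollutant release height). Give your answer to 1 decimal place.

Log law: V ∝ ln(z/z₀). From the pair, with r = V₁/V₂ = 0.77671,
ln z₀ = (ln z₁ − r·ln z₂)/(1 − r) = (2.3026 − 0.77671×3.8416)/0.22329 = -3.0508 → z₀ = 0.04732 m
V₃ = V₁ · ln(z₃/z₀)/ln(z₁/z₀) = 7.27 × 8.0206/5.3534 = 10.8921 m/s

10.9 m/s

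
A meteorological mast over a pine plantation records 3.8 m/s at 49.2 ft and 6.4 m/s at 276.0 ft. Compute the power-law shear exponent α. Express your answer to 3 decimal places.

Power law: V₂/V₁ = (z₂/z₁)^α ⇒ α = ln(V₂/V₁) / ln(z₂/z₁)
α = ln(6.4/3.8) / ln(276.0/49.2) = ln(1.6842) / ln(5.6098)
  = 0.52130 / 1.72451 = 0.30229

α ≈ 0.302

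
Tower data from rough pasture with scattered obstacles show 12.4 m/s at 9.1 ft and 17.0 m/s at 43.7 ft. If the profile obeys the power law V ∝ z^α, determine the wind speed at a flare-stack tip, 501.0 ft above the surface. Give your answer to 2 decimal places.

27.76 m/s

First find α: α = ln(V₂/V₁)/ln(z₂/z₁) = ln(17.0/12.4)/ln(43.7/9.1) = 0.31552/1.56907 = 0.2011
Extrapolate from 43.7 ft to 501.0 ft: V₃ = 17.0 × (501.0/43.7)^0.2011 = 17.0 × 1.6331 = 27.7632 m/s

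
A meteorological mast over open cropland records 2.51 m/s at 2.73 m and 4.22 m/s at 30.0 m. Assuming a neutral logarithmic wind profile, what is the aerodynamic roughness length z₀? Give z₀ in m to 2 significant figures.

z₀ ≈ 0.081 m

Log law: V(z) ∝ ln(z/z₀). With r = V₁/V₂ = 2.51/4.22 = 0.59479,
r · ln(z₂/z₀) = ln(z₁/z₀) ⇒ ln z₀ = (ln z₁ − r·ln z₂)/(1 − r)
ln z₀ = (1.00430 − 0.59479×3.40120) / 0.40521 = -2.5139
z₀ = exp(-2.5139) = 0.08095 m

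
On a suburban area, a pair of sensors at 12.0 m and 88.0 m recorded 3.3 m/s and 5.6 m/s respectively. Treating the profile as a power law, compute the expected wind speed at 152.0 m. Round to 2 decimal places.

First find α: α = ln(V₂/V₁)/ln(z₂/z₁) = ln(5.6/3.3)/ln(88.0/12.0) = 0.52884/1.99243 = 0.2654
Extrapolate from 88.0 m to 152.0 m: V₃ = 5.6 × (152.0/88.0)^0.2654 = 5.6 × 1.1561 = 6.4743 m/s

6.47 m/s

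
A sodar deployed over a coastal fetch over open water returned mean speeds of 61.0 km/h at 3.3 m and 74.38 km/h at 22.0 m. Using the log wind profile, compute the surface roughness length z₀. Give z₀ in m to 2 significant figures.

z₀ ≈ 0.00058 m

Log law: V(z) ∝ ln(z/z₀). With r = V₁/V₂ = 61.0/74.38 = 0.82011,
r · ln(z₂/z₀) = ln(z₁/z₀) ⇒ ln z₀ = (ln z₁ − r·ln z₂)/(1 − r)
ln z₀ = (1.19392 − 0.82011×3.09104) / 0.17989 = -7.4551
z₀ = exp(-7.4551) = 0.0005785 m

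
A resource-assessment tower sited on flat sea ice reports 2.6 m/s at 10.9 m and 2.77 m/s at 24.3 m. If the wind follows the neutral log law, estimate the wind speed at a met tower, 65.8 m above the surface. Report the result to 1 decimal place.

3.0 m/s

Log law: V ∝ ln(z/z₀). From the pair, with r = V₁/V₂ = 0.93863,
ln z₀ = (ln z₁ − r·ln z₂)/(1 − r) = (2.3888 − 0.93863×3.1905)/0.06137 = -9.8727 → z₀ = 0.00005156 m
V₃ = V₁ · ln(z₃/z₀)/ln(z₁/z₀) = 2.6 × 14.0594/12.2615 = 2.9812 m/s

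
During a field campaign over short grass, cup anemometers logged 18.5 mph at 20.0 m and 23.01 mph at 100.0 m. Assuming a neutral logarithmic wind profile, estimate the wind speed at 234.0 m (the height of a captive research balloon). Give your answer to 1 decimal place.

Log law: V ∝ ln(z/z₀). From the pair, with r = V₁/V₂ = 0.80400,
ln z₀ = (ln z₁ − r·ln z₂)/(1 − r) = (2.9957 − 0.80400×4.6052)/0.19600 = -3.6062 → z₀ = 0.02716 m
V₃ = V₁ · ln(z₃/z₀)/ln(z₁/z₀) = 18.5 × 9.0615/6.6019 = 25.3923 mph

25.4 mph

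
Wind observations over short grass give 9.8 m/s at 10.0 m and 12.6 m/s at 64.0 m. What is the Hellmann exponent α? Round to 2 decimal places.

α ≈ 0.14

Power law: V₂/V₁ = (z₂/z₁)^α ⇒ α = ln(V₂/V₁) / ln(z₂/z₁)
α = ln(12.6/9.8) / ln(64.0/10.0) = ln(1.2857) / ln(6.4000)
  = 0.25131 / 1.85630 = 0.13538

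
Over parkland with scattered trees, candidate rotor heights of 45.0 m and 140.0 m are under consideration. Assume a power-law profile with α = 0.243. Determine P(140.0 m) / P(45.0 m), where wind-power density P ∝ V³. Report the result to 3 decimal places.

Speed ratio: V_B/V_A = (z_B/z_A)^α = (140.0/45.0)^0.243 = (3.1111)^0.243 = 1.31758
Power-density ratio: P_B/P_A = (V_B/V_A)³ = (1.31758)³ = 2.28736

2.287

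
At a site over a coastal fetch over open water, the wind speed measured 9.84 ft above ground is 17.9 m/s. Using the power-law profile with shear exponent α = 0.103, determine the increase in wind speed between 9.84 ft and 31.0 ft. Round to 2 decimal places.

2.25 m/s

Power law: V₂ = V₁ · (z₂/z₁)^α = 17.9 × (3.1504)^0.103 = 20.1458 m/s
ΔV = 20.1458 − 17.9 = 2.2458 m/s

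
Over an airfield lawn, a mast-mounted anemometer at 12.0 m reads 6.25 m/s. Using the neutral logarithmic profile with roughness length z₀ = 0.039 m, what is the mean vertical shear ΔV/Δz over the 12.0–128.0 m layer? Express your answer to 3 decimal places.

Log law: V₂ = V₁ · ln(z₂/z₀)/ln(z₁/z₀) = 6.25 × 8.0962/5.7291 = 8.8323 m/s
ΔV/Δz = (8.8323 − 6.25)/(128.0 − 12.0) = 2.5823/116.0000 = 0.02226 m/s/m

0.022 m/s/m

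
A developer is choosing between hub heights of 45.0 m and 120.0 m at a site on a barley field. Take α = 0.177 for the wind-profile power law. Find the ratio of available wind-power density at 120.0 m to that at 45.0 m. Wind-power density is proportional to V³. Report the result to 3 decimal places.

Speed ratio: V_B/V_A = (z_B/z_A)^α = (120.0/45.0)^0.177 = (2.6667)^0.177 = 1.18959
Power-density ratio: P_B/P_A = (V_B/V_A)³ = (1.18959)³ = 1.68341

1.683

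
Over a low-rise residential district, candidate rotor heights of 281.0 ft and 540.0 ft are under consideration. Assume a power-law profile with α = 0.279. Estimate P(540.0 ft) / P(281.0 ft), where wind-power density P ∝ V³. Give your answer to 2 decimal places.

Speed ratio: V_B/V_A = (z_B/z_A)^α = (540.0/281.0)^0.279 = (1.9217)^0.279 = 1.19991
Power-density ratio: P_B/P_A = (V_B/V_A)³ = (1.19991)³ = 1.72761

1.73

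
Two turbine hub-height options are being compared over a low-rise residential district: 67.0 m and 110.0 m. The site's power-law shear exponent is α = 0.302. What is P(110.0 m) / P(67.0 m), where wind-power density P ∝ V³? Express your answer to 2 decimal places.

1.57

Speed ratio: V_B/V_A = (z_B/z_A)^α = (110.0/67.0)^0.302 = (1.6418)^0.302 = 1.16152
Power-density ratio: P_B/P_A = (V_B/V_A)³ = (1.16152)³ = 1.56703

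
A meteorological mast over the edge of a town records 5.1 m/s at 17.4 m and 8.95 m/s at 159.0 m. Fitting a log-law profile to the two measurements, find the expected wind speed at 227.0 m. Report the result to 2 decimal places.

9.57 m/s

Log law: V ∝ ln(z/z₀). From the pair, with r = V₁/V₂ = 0.56983,
ln z₀ = (ln z₁ − r·ln z₂)/(1 − r) = (2.8565 − 0.56983×5.0689)/0.43017 = -0.0743 → z₀ = 0.9284 m
V₃ = V₁ · ln(z₃/z₀)/ln(z₁/z₀) = 5.1 × 5.4992/2.9308 = 9.5696 m/s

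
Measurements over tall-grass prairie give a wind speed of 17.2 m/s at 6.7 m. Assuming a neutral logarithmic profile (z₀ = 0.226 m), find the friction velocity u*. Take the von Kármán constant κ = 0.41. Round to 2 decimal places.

Log law: V(z) = (u*/κ) · ln(z/z₀) ⇒ u* = κ · V / ln(z/z₀)
u* = 0.41 × 17.2 / ln(6.7/0.226) = 0.41 × 17.2 / 3.3893
   = 7.0520 / 3.3893 = 2.0806 m/s

u* ≈ 2.08 m/s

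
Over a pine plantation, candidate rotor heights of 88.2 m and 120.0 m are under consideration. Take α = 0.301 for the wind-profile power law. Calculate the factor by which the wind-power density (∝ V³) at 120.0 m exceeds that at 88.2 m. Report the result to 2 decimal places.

Speed ratio: V_B/V_A = (z_B/z_A)^α = (120.0/88.2)^0.301 = (1.3605)^0.301 = 1.09710
Power-density ratio: P_B/P_A = (V_B/V_A)³ = (1.09710)³ = 1.32051

1.32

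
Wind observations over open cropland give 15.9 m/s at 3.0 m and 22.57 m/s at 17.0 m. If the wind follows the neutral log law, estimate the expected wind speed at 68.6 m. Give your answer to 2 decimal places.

Log law: V ∝ ln(z/z₀). From the pair, with r = V₁/V₂ = 0.70447,
ln z₀ = (ln z₁ − r·ln z₂)/(1 − r) = (1.0986 − 0.70447×2.8332)/0.29553 = -3.0363 → z₀ = 0.04801 m
V₃ = V₁ · ln(z₃/z₀)/ln(z₁/z₀) = 15.9 × 7.2646/4.1350 = 27.9344 m/s

27.93 m/s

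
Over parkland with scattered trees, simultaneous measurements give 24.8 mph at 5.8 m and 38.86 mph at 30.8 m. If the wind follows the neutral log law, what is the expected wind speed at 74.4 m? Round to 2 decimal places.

46.29 mph

Log law: V ∝ ln(z/z₀). From the pair, with r = V₁/V₂ = 0.63819,
ln z₀ = (ln z₁ − r·ln z₂)/(1 − r) = (1.7579 − 0.63819×3.4275)/0.36181 = -1.1872 → z₀ = 0.3051 m
V₃ = V₁ · ln(z₃/z₀)/ln(z₁/z₀) = 24.8 × 5.4967/2.9451 = 46.2867 mph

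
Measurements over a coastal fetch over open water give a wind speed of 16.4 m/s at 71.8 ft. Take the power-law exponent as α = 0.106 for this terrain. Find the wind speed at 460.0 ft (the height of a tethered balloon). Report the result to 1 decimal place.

Power-law profile: V₂ = V₁ · (z₂/z₁)^α
V₂ = 16.4 × (460.0/71.8)^0.106 = 16.4 × (6.4067)^0.106
    = 16.4 × 1.2176 = 19.9686 m/s

20.0 m/s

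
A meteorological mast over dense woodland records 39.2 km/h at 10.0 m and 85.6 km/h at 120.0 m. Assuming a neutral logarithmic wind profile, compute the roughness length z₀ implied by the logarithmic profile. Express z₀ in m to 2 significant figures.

Log law: V(z) ∝ ln(z/z₀). With r = V₁/V₂ = 39.2/85.6 = 0.45794,
r · ln(z₂/z₀) = ln(z₁/z₀) ⇒ ln z₀ = (ln z₁ − r·ln z₂)/(1 − r)
ln z₀ = (2.30259 − 0.45794×4.78749) / 0.54206 = 0.2033
z₀ = exp(0.2033) = 1.225 m

z₀ ≈ 1.2 m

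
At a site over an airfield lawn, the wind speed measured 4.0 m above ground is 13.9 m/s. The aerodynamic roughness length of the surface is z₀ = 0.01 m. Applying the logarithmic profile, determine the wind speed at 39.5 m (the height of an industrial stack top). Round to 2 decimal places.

Log law: V(z) ∝ ln(z/z₀), so V₂/V₁ = ln(z₂/z₀) / ln(z₁/z₀).
ln(39.5/0.01) = 8.2815, ln(4.0/0.01) = 5.9915
V₂ = 13.9 × 8.2815/5.9915 = 13.9 × 1.3822 = 19.2127 m/s

19.21 m/s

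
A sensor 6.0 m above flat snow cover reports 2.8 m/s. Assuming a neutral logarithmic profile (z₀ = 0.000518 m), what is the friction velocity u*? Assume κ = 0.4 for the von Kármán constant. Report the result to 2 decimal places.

u* ≈ 0.12 m/s

Log law: V(z) = (u*/κ) · ln(z/z₀) ⇒ u* = κ · V / ln(z/z₀)
u* = 0.4 × 2.8 / ln(6.0/0.000518) = 0.4 × 2.8 / 9.3573
   = 1.1200 / 9.3573 = 0.1197 m/s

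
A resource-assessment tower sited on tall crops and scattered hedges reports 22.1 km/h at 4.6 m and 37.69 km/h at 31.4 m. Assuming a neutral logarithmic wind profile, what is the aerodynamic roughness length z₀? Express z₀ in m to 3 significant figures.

Log law: V(z) ∝ ln(z/z₀). With r = V₁/V₂ = 22.1/37.69 = 0.58636,
r · ln(z₂/z₀) = ln(z₁/z₀) ⇒ ln z₀ = (ln z₁ − r·ln z₂)/(1 − r)
ln z₀ = (1.52606 − 0.58636×3.44681) / 0.41364 = -1.1968
z₀ = exp(-1.1968) = 0.3022 m

z₀ ≈ 0.302 m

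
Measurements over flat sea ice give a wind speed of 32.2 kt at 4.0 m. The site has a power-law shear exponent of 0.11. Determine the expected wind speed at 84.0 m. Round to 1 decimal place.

Power-law profile: V₂ = V₁ · (z₂/z₁)^α
V₂ = 32.2 × (84.0/4.0)^0.11 = 32.2 × (21.0000)^0.11
    = 32.2 × 1.3978 = 45.0091 kt

45.0 kt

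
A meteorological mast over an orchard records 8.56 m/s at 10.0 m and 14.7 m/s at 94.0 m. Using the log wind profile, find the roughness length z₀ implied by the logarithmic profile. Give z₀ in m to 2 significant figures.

Log law: V(z) ∝ ln(z/z₀). With r = V₁/V₂ = 8.56/14.7 = 0.58231,
r · ln(z₂/z₀) = ln(z₁/z₀) ⇒ ln z₀ = (ln z₁ − r·ln z₂)/(1 − r)
ln z₀ = (2.30259 − 0.58231×4.54329) / 0.41769 = -0.8213
z₀ = exp(-0.8213) = 0.4399 m

z₀ ≈ 0.44 m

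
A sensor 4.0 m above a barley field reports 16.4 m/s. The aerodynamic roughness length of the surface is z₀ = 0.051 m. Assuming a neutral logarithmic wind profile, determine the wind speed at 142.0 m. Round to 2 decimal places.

29.82 m/s

Log law: V(z) ∝ ln(z/z₀), so V₂/V₁ = ln(z₂/z₀) / ln(z₁/z₀).
ln(142.0/0.051) = 7.9318, ln(4.0/0.051) = 4.3622
V₂ = 16.4 × 7.9318/4.3622 = 16.4 × 1.8183 = 29.8198 m/s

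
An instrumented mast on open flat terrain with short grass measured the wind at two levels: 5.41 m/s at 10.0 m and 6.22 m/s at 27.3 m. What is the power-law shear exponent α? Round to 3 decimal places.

α ≈ 0.139

Power law: V₂/V₁ = (z₂/z₁)^α ⇒ α = ln(V₂/V₁) / ln(z₂/z₁)
α = ln(6.22/5.41) / ln(27.3/10.0) = ln(1.1497) / ln(2.7300)
  = 0.13952 / 1.00430 = 0.13892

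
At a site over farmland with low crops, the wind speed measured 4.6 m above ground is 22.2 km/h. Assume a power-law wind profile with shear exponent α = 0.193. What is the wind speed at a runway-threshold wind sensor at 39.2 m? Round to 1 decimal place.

Power-law profile: V₂ = V₁ · (z₂/z₁)^α
V₂ = 22.2 × (39.2/4.6)^0.193 = 22.2 × (8.5217)^0.193
    = 22.2 × 1.5121 = 33.5695 km/h

33.6 km/h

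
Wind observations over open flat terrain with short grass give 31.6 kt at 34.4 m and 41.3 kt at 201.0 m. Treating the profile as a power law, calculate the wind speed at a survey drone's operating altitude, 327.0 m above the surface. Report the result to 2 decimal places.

First find α: α = ln(V₂/V₁)/ln(z₂/z₁) = ln(41.3/31.6)/ln(201.0/34.4) = 0.26771/1.76525 = 0.1517
Extrapolate from 201.0 m to 327.0 m: V₃ = 41.3 × (327.0/201.0)^0.1517 = 41.3 × 1.0766 = 44.4634 kt

44.46 kt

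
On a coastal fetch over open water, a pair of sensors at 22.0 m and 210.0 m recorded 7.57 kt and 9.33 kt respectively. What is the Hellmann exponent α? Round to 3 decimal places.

Power law: V₂/V₁ = (z₂/z₁)^α ⇒ α = ln(V₂/V₁) / ln(z₂/z₁)
α = ln(9.33/7.57) / ln(210.0/22.0) = ln(1.2325) / ln(9.5455)
  = 0.20904 / 2.25607 = 0.09266

α ≈ 0.093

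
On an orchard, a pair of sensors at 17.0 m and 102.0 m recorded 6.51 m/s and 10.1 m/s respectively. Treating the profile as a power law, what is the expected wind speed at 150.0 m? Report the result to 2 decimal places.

First find α: α = ln(V₂/V₁)/ln(z₂/z₁) = ln(10.1/6.51)/ln(102.0/17.0) = 0.43920/1.79176 = 0.2451
Extrapolate from 102.0 m to 150.0 m: V₃ = 10.1 × (150.0/102.0)^0.2451 = 10.1 × 1.0991 = 11.1014 m/s

11.10 m/s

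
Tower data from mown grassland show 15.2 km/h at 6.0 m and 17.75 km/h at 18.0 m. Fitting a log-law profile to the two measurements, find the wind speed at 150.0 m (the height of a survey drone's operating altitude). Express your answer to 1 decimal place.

Log law: V ∝ ln(z/z₀). From the pair, with r = V₁/V₂ = 0.85634,
ln z₀ = (ln z₁ − r·ln z₂)/(1 − r) = (1.7918 − 0.85634×2.8904)/0.14366 = -4.7568 → z₀ = 0.008593 m
V₃ = V₁ · ln(z₃/z₀)/ln(z₁/z₀) = 15.2 × 9.7675/6.5486 = 22.6714 km/h

22.7 km/h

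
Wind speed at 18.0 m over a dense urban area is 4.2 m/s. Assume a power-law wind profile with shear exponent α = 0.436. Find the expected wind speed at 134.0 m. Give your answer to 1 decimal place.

Power-law profile: V₂ = V₁ · (z₂/z₁)^α
V₂ = 4.2 × (134.0/18.0)^0.436 = 4.2 × (7.4444)^0.436
    = 4.2 × 2.3995 = 10.0779 m/s

10.1 m/s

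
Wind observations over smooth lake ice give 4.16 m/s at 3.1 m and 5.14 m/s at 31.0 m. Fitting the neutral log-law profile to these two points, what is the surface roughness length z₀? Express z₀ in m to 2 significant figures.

z₀ ≈ 0.00018 m

Log law: V(z) ∝ ln(z/z₀). With r = V₁/V₂ = 4.16/5.14 = 0.80934,
r · ln(z₂/z₀) = ln(z₁/z₀) ⇒ ln z₀ = (ln z₁ − r·ln z₂)/(1 − r)
ln z₀ = (1.13140 − 0.80934×3.43399) / 0.19066 = -8.6428
z₀ = exp(-8.6428) = 0.0001764 m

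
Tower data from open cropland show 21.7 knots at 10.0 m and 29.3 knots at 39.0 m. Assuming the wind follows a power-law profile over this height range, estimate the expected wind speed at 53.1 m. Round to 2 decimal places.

First find α: α = ln(V₂/V₁)/ln(z₂/z₁) = ln(29.3/21.7)/ln(39.0/10.0) = 0.30028/1.36098 = 0.2206
Extrapolate from 39.0 m to 53.1 m: V₃ = 29.3 × (53.1/39.0)^0.2206 = 29.3 × 1.0705 = 31.3645 knots

31.36 knots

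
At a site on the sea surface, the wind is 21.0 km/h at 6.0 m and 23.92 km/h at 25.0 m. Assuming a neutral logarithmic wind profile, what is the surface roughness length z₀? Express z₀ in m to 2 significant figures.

z₀ ≈ 0.00021 m

Log law: V(z) ∝ ln(z/z₀). With r = V₁/V₂ = 21.0/23.92 = 0.87793,
r · ln(z₂/z₀) = ln(z₁/z₀) ⇒ ln z₀ = (ln z₁ − r·ln z₂)/(1 − r)
ln z₀ = (1.79176 − 0.87793×3.21888) / 0.12207 = -8.4717
z₀ = exp(-8.4717) = 0.0002093 m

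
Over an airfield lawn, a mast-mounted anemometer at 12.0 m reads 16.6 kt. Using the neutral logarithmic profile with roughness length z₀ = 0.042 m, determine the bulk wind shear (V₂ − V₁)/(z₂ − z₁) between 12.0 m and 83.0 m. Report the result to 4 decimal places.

0.0800 kt/m

Log law: V₂ = V₁ · ln(z₂/z₀)/ln(z₁/z₀) = 16.6 × 7.5889/5.6550 = 22.2770 kt
ΔV/Δz = (22.2770 − 16.6)/(83.0 − 12.0) = 5.6770/71.0000 = 0.07996 kt/m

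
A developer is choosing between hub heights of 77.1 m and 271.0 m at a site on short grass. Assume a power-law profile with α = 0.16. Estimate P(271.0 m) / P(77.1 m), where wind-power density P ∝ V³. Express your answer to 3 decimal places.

Speed ratio: V_B/V_A = (z_B/z_A)^α = (271.0/77.1)^0.16 = (3.5149)^0.16 = 1.22277
Power-density ratio: P_B/P_A = (V_B/V_A)³ = (1.22277)³ = 1.82827

1.828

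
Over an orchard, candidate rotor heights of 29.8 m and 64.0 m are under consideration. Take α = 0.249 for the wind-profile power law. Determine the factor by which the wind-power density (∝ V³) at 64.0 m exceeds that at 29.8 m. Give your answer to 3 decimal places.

Speed ratio: V_B/V_A = (z_B/z_A)^α = (64.0/29.8)^0.249 = (2.1477)^0.249 = 1.20965
Power-density ratio: P_B/P_A = (V_B/V_A)³ = (1.20965)³ = 1.77001

1.770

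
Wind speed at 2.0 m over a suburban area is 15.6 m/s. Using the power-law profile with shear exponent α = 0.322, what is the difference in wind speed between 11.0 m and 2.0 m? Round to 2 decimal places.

11.41 m/s

Power law: V₂ = V₁ · (z₂/z₁)^α = 15.6 × (5.5000)^0.322 = 27.0098 m/s
ΔV = 27.0098 − 15.6 = 11.4098 m/s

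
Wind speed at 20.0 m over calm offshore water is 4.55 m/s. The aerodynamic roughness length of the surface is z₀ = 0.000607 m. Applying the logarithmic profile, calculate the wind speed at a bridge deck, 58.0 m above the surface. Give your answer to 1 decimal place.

5.0 m/s

Log law: V(z) ∝ ln(z/z₀), so V₂/V₁ = ln(z₂/z₀) / ln(z₁/z₀).
ln(58.0/0.000607) = 11.4674, ln(20.0/0.000607) = 10.4027
V₂ = 4.55 × 11.4674/10.4027 = 4.55 × 1.1023 = 5.0157 m/s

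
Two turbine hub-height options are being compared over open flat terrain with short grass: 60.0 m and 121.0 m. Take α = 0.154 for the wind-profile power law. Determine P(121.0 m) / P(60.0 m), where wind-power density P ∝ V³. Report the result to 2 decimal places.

1.38

Speed ratio: V_B/V_A = (z_B/z_A)^α = (121.0/60.0)^0.154 = (2.0167)^0.154 = 1.11407
Power-density ratio: P_B/P_A = (V_B/V_A)³ = (1.11407)³ = 1.38274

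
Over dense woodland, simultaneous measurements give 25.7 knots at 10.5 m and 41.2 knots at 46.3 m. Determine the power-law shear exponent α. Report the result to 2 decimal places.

α ≈ 0.32

Power law: V₂/V₁ = (z₂/z₁)^α ⇒ α = ln(V₂/V₁) / ln(z₂/z₁)
α = ln(41.2/25.7) / ln(46.3/10.5) = ln(1.6031) / ln(4.4095)
  = 0.47195 / 1.48377 = 0.31807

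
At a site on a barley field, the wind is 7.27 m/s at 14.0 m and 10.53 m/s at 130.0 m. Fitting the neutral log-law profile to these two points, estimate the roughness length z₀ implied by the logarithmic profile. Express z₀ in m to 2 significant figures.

z₀ ≈ 0.097 m

Log law: V(z) ∝ ln(z/z₀). With r = V₁/V₂ = 7.27/10.53 = 0.69041,
r · ln(z₂/z₀) = ln(z₁/z₀) ⇒ ln z₀ = (ln z₁ − r·ln z₂)/(1 − r)
ln z₀ = (2.63906 − 0.69041×4.86753) / 0.30959 = -2.3306
z₀ = exp(-2.3306) = 0.09724 m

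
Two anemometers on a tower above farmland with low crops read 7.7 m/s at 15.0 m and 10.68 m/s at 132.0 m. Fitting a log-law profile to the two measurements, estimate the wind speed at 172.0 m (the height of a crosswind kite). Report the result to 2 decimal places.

Log law: V ∝ ln(z/z₀). From the pair, with r = V₁/V₂ = 0.72097,
ln z₀ = (ln z₁ − r·ln z₂)/(1 − r) = (2.7081 − 0.72097×4.8828)/0.27903 = -2.9113 → z₀ = 0.05441 m
V₃ = V₁ · ln(z₃/z₀)/ln(z₁/z₀) = 7.7 × 8.0588/5.6193 = 11.0427 m/s

11.04 m/s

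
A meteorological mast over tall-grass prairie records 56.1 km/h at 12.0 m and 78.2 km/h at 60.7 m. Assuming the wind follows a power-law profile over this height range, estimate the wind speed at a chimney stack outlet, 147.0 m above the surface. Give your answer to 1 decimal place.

93.7 km/h

First find α: α = ln(V₂/V₁)/ln(z₂/z₁) = ln(78.2/56.1)/ln(60.7/12.0) = 0.33213/1.62104 = 0.2049
Extrapolate from 60.7 m to 147.0 m: V₃ = 78.2 × (147.0/60.7)^0.2049 = 78.2 × 1.1987 = 93.7369 km/h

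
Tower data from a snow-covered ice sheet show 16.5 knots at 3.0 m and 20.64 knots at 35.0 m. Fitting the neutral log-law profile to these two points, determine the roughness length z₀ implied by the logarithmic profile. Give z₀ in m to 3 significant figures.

Log law: V(z) ∝ ln(z/z₀). With r = V₁/V₂ = 16.5/20.64 = 0.79942,
r · ln(z₂/z₀) = ln(z₁/z₀) ⇒ ln z₀ = (ln z₁ − r·ln z₂)/(1 − r)
ln z₀ = (1.09861 − 0.79942×3.55535) / 0.20058 = -8.6927
z₀ = exp(-8.6927) = 0.0001678 m

z₀ ≈ 0.000168 m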